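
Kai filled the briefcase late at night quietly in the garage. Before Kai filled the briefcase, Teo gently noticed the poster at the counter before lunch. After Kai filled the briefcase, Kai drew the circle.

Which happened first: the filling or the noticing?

the noticing

The connectives place the noticing before the filling.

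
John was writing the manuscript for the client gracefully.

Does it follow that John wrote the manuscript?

'was writing' is progressive; for an accomplishment like 'write the manuscript', it doesn't entail completion.

no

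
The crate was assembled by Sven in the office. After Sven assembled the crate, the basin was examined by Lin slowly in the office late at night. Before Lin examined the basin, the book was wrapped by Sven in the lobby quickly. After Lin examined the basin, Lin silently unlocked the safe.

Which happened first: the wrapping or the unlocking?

the wrapping

The connectives place the wrapping before the unlocking.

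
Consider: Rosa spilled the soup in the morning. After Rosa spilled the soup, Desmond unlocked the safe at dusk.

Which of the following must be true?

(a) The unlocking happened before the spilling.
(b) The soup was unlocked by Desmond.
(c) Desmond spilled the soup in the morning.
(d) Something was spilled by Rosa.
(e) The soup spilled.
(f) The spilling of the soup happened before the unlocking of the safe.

(a) Not entailed — the narrative places the spilling before the unlocking, not after.
(b) Not entailed — Desmond unlocked the safe, not the soup; the soup belongs to the spilling event.
(c) Not entailed — the passage has Rosa spilling the soup, not Desmond.
(d) Entailed — this follows by dropping conjuncts from the spilling event's description.
(e) Entailed — 'Rosa spilled the soup' is causative; it entails the inchoative 'the soup spilled'.
(f) Entailed — the narrative places the spilling before the unlocking.

(d), (e), (f)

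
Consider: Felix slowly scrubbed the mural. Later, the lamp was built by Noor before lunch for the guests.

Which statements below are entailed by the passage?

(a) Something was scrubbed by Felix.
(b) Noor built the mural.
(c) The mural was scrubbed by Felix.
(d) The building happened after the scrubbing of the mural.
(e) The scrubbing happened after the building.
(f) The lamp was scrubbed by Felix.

(a), (c), (d)

(a) Entailed — dropping 'slowly' and generalizing the patient leaves a sub-description the original still satisfies.
(b) Not entailed — Noor built the lamp, not the mural; the mural belongs to the scrubbing event.
(c) Entailed — the original entails any weakening of itself; this just drops 'slowly'.
(d) Entailed — the narrative places the scrubbing before the building.
(e) Not entailed — the narrative places the scrubbing before the building, not after.
(f) Not entailed — Felix scrubbed the mural, not the lamp; the lamp belongs to the building event.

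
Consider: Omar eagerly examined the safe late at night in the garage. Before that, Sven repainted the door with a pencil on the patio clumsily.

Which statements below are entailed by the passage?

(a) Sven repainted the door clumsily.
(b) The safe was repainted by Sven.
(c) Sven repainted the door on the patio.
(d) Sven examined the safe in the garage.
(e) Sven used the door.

(a) Entailed — the original entails any weakening of itself; this just drops 'on the patio', 'with a pencil'.
(b) Not entailed — Sven repainted the door, not the safe; the safe belongs to the examining event.
(c) Entailed — the original entails any weakening of itself; this just drops 'clumsily', 'with a pencil'.
(d) Not entailed — the passage has Omar examining the safe, not Sven.
(e) Not entailed — the door is the patient, not an instrument — Sven used a pencil.

(a), (c)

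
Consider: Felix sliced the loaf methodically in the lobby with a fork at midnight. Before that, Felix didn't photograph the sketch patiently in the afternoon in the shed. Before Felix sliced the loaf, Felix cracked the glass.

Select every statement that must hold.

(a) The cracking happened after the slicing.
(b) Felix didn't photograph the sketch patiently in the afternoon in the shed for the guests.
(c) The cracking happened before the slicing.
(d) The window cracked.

(b), (c)

(a) Not entailed — the narrative places the cracking before the slicing, not after.
(b) Entailed — under negation, adding a further restriction is entailed: if no such photographing event occurred, none occurred for the guests either.
(c) Entailed — the narrative places the cracking before the slicing.
(d) Not entailed — the glass is what cracked, not the window.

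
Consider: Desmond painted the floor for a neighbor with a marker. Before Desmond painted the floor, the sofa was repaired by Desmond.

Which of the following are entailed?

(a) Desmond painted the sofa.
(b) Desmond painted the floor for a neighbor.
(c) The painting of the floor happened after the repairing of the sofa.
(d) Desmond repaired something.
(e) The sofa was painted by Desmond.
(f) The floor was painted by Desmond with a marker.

(a) Not entailed — Desmond painted the floor, not the sofa; the sofa belongs to the repairing event.
(b) Entailed — every conjunct here is already in the original painting event.
(c) Entailed — the narrative places the repairing before the painting.
(d) Entailed — this follows by dropping conjuncts from the repairing event's description.
(e) Not entailed — Desmond painted the floor, not the sofa; the sofa belongs to the repairing event.
(f) Entailed — dropping 'for a neighbor' leaves a sub-description the original still satisfies.

(b), (c), (d), (f)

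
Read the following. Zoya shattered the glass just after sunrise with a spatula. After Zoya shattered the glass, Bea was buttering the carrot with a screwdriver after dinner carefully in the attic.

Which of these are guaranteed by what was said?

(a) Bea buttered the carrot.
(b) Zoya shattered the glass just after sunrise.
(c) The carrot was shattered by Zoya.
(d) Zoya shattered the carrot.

(b)

(a) Not entailed — 'was buttering' is progressive on an accomplishment; it does not entail the completed 'buttered'.
(b) Entailed — the original entails any weakening of itself; this just drops 'with a spatula'.
(c) Not entailed — Zoya shattered the glass, not the carrot; the carrot belongs to the buttering event.
(d) Not entailed — Zoya shattered the glass, not the carrot; the carrot belongs to the buttering event.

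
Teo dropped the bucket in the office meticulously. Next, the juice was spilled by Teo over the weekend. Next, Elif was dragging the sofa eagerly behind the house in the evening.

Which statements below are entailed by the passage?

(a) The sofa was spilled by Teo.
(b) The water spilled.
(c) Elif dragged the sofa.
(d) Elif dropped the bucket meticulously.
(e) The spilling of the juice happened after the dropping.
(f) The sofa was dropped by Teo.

(c), (e)

(a) Not entailed — Teo spilled the juice, not the sofa; the sofa belongs to the dragging event.
(b) Not entailed — the juice is what spilled, not the water.
(c) Entailed — 'drag' is an activity; 'was dragging' entails that some dragging happened, so 'dragged' holds.
(d) Not entailed — the passage has Teo dropping the bucket, not Elif.
(e) Entailed — the narrative places the dropping before the spilling.
(f) Not entailed — Teo dropped the bucket, not the sofa; the sofa belongs to the dragging event.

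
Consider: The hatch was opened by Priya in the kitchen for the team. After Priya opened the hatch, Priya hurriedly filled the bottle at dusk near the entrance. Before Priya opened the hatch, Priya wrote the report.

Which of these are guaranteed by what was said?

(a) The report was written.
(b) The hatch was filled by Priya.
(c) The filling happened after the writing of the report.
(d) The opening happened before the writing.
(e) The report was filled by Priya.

(a), (c)

(a) Entailed — this follows by dropping conjuncts from the writing event's description.
(b) Not entailed — Priya filled the bottle, not the hatch; the hatch belongs to the opening event.
(c) Entailed — the narrative places the writing before the filling.
(d) Not entailed — the narrative places the writing before the opening, not after.
(e) Not entailed — Priya filled the bottle, not the report; the report belongs to the writing event.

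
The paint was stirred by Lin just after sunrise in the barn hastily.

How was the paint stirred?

hastily

'hastily' marks the manner of the stirring event.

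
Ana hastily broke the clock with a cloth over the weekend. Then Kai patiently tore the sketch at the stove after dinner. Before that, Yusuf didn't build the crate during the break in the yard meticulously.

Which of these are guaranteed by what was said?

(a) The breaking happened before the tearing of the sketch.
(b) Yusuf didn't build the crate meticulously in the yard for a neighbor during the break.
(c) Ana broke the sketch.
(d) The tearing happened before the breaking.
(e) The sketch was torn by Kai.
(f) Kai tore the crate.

(a), (b), (e)

(a) Entailed — the narrative places the breaking before the tearing.
(b) Entailed — under negation, adding a further restriction is entailed: if no such building event occurred, none occurred for a neighbor either.
(c) Not entailed — Ana broke the clock, not the sketch; the sketch belongs to the tearing event.
(d) Not entailed — the narrative places the breaking before the tearing, not after.
(e) Entailed — dropping 'patiently', 'at the stove', 'after dinner' leaves a sub-description the original still satisfies.
(f) Not entailed — Kai tore the sketch, not the crate; the crate belongs to the building event.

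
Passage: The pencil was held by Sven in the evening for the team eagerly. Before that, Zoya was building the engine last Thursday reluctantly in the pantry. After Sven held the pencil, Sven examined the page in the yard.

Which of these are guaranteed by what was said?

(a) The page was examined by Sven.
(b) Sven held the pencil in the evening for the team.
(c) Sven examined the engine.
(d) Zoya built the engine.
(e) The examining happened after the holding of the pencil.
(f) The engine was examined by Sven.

(a), (b), (e)

(a) Entailed — this follows by dropping conjuncts from the examining event's description.
(b) Entailed — dropping 'eagerly' leaves a sub-description the original still satisfies.
(c) Not entailed — Sven examined the page, not the engine; the engine belongs to the building event.
(d) Not entailed — 'was building' is progressive on an accomplishment; it does not entail the completed 'built'.
(e) Entailed — the narrative places the holding before the examining.
(f) Not entailed — Sven examined the page, not the engine; the engine belongs to the building event.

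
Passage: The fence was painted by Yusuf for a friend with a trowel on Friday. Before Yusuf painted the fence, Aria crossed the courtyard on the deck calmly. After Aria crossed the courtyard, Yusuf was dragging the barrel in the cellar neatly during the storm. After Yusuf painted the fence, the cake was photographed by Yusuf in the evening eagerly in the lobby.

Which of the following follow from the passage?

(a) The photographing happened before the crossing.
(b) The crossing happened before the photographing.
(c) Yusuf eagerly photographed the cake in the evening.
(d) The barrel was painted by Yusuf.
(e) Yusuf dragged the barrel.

(b), (c), (e)

(a) Not entailed — the narrative places the crossing before the photographing, not after.
(b) Entailed — the narrative places the crossing before the photographing.
(c) Entailed — every conjunct here is already in the original photographing event.
(d) Not entailed — Yusuf painted the fence, not the barrel; the barrel belongs to the dragging event.
(e) Entailed — 'drag' is an activity; 'was dragging' entails that some dragging happened, so 'dragged' holds.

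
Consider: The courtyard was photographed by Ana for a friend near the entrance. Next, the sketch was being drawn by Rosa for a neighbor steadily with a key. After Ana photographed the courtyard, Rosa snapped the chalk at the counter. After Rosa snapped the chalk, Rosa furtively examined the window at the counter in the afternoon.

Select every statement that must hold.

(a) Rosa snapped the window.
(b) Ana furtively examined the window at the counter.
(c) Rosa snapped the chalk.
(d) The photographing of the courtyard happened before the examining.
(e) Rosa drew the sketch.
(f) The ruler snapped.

(a) Not entailed — Rosa snapped the chalk, not the window; the window belongs to the examining event.
(b) Not entailed — the passage has Rosa examining the window, not Ana.
(c) Entailed — dropping 'at the counter' leaves a sub-description the original still satisfies.
(d) Entailed — the narrative places the photographing before the examining.
(e) Not entailed — 'was drawing' is progressive on an accomplishment; it does not entail the completed 'drew'.
(f) Not entailed — the chalk is what snapped, not the ruler.

(c), (d)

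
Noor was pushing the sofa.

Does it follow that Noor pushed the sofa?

yes

'push' is atelic; if Noor was pushing the sofa, then Noor pushed the sofa (for some time).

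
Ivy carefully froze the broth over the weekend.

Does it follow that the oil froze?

no

Nothing is said about any oil; only the broth is affected.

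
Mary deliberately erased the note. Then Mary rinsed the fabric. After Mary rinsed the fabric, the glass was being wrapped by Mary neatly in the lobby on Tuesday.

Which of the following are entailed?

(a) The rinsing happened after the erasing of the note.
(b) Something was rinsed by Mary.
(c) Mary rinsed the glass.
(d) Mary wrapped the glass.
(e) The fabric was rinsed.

(a), (b), (e)

(a) Entailed — the narrative places the erasing before the rinsing.
(b) Entailed — this follows by dropping conjuncts from the rinsing event's description.
(c) Not entailed — Mary rinsed the fabric, not the glass; the glass belongs to the wrapping event.
(d) Not entailed — 'was wrapping' is progressive on an accomplishment; it does not entail the completed 'wrapped'.
(e) Entailed — generalizing the agent leaves a sub-description the original still satisfies.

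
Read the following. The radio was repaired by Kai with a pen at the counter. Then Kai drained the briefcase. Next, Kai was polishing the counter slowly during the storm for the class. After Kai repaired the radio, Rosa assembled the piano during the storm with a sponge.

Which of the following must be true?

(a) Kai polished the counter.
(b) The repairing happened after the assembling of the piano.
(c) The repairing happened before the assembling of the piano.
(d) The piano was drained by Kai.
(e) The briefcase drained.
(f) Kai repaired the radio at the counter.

(a) Entailed — 'polish' is an activity; 'was polishing' entails that some polishing happened, so 'polished' holds.
(b) Not entailed — the narrative places the repairing before the assembling, not after.
(c) Entailed — the narrative places the repairing before the assembling.
(d) Not entailed — Kai drained the briefcase, not the piano; the piano belongs to the assembling event.
(e) Entailed — 'Kai drained the briefcase' is causative; it entails the inchoative 'the briefcase drained'.
(f) Entailed — this follows by dropping conjuncts from the repairing event's description.

(a), (c), (e), (f)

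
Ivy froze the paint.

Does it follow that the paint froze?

yes

'Ivy froze the paint' is the causative; it entails the inchoative 'the paint froze'.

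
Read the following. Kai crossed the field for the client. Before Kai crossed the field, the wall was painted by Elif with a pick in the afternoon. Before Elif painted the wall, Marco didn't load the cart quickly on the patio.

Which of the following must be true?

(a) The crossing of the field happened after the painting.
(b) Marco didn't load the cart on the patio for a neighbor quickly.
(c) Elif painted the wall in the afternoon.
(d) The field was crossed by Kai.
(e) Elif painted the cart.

(a), (b), (c), (d)

(a) Entailed — the narrative places the painting before the crossing.
(b) Entailed — under negation, adding a further restriction is entailed: if no such loading event occurred, none occurred for a neighbor either.
(c) Entailed — every conjunct here is already in the original painting event.
(d) Entailed — every conjunct here is already in the original crossing event.
(e) Not entailed — Elif painted the wall, not the cart; the cart belongs to the loading event.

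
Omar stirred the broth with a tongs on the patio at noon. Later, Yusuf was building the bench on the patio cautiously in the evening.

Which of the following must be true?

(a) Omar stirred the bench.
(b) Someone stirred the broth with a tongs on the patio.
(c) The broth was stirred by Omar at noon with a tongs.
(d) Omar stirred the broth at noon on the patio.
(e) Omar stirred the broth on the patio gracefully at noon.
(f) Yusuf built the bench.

(a) Not entailed — Omar stirred the broth, not the bench; the bench belongs to the building event.
(b) Entailed — the original entails any weakening of itself; this just drops 'at noon' and generalizes the agent.
(c) Entailed — this follows by dropping conjuncts from the stirring event's description.
(d) Entailed — this follows by dropping conjuncts from the stirring event's description.
(e) Not entailed — 'gracefully' adds information not in the original event.
(f) Not entailed — 'was building' is progressive on an accomplishment; it does not entail the completed 'built'.

(b), (c), (d)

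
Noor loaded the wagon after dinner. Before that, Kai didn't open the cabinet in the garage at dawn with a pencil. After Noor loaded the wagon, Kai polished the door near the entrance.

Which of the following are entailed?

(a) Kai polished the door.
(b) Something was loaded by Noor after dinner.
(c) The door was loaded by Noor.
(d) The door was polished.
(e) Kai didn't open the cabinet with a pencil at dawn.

(a), (b), (d)

(a) Entailed — this follows by dropping conjuncts from the polishing event's description.
(b) Entailed — this follows by dropping conjuncts from the loading event's description.
(c) Not entailed — Noor loaded the wagon, not the door; the door belongs to the polishing event.
(d) Entailed — the original entails any weakening of itself; this just drops 'near the entrance' and generalizes the agent.
(e) Not entailed — dropping 'in the garage' under negation is not valid — the original leaves open that Kai opened the cabinet some other way.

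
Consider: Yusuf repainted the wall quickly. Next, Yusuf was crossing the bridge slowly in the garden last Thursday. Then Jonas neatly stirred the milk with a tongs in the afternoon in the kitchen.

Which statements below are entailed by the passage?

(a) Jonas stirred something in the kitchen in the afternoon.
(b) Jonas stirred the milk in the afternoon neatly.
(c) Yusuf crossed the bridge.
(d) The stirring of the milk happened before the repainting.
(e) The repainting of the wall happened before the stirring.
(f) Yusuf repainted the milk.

(a) Entailed — every conjunct here is already in the original stirring event.
(b) Entailed — this follows by dropping conjuncts from the stirring event's description.
(c) Not entailed — 'was crossing' is progressive on an accomplishment; it does not entail the completed 'crossed'.
(d) Not entailed — the narrative places the repainting before the stirring, not after.
(e) Entailed — the narrative places the repainting before the stirring.
(f) Not entailed — Yusuf repainted the wall, not the milk; the milk belongs to the stirring event.

(a), (b), (e)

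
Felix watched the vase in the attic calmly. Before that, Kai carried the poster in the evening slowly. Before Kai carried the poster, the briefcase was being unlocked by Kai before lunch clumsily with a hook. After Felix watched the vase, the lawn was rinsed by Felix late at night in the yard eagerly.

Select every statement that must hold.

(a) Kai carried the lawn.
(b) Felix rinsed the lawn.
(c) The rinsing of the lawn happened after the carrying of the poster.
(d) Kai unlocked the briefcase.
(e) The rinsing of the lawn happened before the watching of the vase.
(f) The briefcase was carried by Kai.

(b), (c)

(a) Not entailed — Kai carried the poster, not the lawn; the lawn belongs to the rinsing event.
(b) Entailed — the original entails any weakening of itself; this just drops 'in the yard', 'late at night', 'eagerly'.
(c) Entailed — the narrative places the carrying before the rinsing.
(d) Not entailed — 'was unlocking' is progressive on an accomplishment; it does not entail the completed 'unlocked'.
(e) Not entailed — the narrative places the watching before the rinsing, not after.
(f) Not entailed — Kai carried the poster, not the briefcase; the briefcase belongs to the unlocking event.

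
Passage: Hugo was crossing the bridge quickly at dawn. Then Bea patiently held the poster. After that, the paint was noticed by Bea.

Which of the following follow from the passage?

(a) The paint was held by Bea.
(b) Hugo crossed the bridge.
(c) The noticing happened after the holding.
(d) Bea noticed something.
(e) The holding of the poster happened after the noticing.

(c), (d)

(a) Not entailed — Bea held the poster, not the paint; the paint belongs to the noticing event.
(b) Not entailed — 'was crossing' is progressive on an accomplishment; it does not entail the completed 'crossed'.
(c) Entailed — the narrative places the holding before the noticing.
(d) Entailed — every conjunct here is already in the original noticing event.
(e) Not entailed — the narrative places the holding before the noticing, not after.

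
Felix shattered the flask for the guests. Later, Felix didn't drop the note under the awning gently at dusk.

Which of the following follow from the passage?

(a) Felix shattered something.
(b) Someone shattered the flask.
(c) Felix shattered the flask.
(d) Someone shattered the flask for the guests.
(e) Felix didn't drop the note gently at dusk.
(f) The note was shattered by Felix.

(a) Entailed — dropping 'for the guests' and generalizing the patient leaves a sub-description the original still satisfies.
(b) Entailed — this follows by dropping conjuncts from the shattering event's description.
(c) Entailed — every conjunct here is already in the original shattering event.
(d) Entailed — every conjunct here is already in the original shattering event.
(e) Not entailed — dropping 'under the awning' under negation is not valid — the original leaves open that Felix dropped the note some other way.
(f) Not entailed — Felix shattered the flask, not the note; the note belongs to the dropping event.

(a), (b), (c), (d)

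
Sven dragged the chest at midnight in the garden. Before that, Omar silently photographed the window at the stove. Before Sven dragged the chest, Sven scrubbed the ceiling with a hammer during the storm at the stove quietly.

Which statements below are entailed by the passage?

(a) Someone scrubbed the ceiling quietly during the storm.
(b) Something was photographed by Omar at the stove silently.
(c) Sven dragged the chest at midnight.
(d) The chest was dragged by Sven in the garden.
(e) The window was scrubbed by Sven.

(a) Entailed — dropping 'at the stove', 'with a hammer' and generalizing the agent leaves a sub-description the original still satisfies.
(b) Entailed — this follows by dropping conjuncts from the photographing event's description.
(c) Entailed — this follows by dropping conjuncts from the dragging event's description.
(d) Entailed — the original entails any weakening of itself; this just drops 'at midnight'.
(e) Not entailed — Sven scrubbed the ceiling, not the window; the window belongs to the photographing event.

(a), (b), (c), (d)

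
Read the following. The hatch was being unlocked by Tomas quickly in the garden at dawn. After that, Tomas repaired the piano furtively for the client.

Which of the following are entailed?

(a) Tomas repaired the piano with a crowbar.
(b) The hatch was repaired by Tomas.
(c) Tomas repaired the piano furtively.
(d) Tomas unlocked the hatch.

(c)

(a) Not entailed — 'with a crowbar' adds information not in the original event.
(b) Not entailed — Tomas repaired the piano, not the hatch; the hatch belongs to the unlocking event.
(c) Entailed — this follows by dropping conjuncts from the repairing event's description.
(d) Not entailed — 'was unlocking' is progressive on an accomplishment; it does not entail the completed 'unlocked'.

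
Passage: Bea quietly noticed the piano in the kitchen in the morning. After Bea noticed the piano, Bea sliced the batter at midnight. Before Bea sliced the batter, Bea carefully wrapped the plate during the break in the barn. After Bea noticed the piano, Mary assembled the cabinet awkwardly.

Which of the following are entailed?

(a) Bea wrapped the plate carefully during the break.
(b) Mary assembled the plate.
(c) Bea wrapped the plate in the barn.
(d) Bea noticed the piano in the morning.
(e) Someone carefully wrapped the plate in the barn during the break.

(a), (c), (d), (e)

(a) Entailed — every conjunct here is already in the original wrapping event.
(b) Not entailed — Mary assembled the cabinet, not the plate; the plate belongs to the wrapping event.
(c) Entailed — this follows by dropping conjuncts from the wrapping event's description.
(d) Entailed — dropping 'in the kitchen', 'quietly' leaves a sub-description the original still satisfies.
(e) Entailed — this follows by dropping conjuncts from the wrapping event's description.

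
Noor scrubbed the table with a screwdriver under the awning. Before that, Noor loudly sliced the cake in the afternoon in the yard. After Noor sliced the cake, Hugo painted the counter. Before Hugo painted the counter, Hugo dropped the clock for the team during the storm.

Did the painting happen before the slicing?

no

The narrative orders the slicing before the painting.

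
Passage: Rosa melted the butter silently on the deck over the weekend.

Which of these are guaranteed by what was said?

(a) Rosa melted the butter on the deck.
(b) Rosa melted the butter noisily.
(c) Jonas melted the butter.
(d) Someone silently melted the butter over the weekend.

(a), (d)

(a) Entailed — this follows by dropping conjuncts from the melting event's description.
(b) Not entailed — 'noisily' adds a manner not in (and inconsistent with) the original.
(c) Not entailed — the passage has Rosa melting the butter, not Jonas.
(d) Entailed — this follows by dropping conjuncts from the melting event's description.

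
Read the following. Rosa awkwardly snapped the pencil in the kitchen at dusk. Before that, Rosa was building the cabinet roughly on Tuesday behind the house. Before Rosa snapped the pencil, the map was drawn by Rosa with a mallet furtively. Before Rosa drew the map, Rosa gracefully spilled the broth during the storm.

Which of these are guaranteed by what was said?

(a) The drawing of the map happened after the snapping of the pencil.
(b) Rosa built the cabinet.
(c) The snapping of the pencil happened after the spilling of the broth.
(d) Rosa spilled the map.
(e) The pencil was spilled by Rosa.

(a) Not entailed — the narrative places the drawing before the snapping, not after.
(b) Not entailed — 'was building' is progressive on an accomplishment; it does not entail the completed 'built'.
(c) Entailed — the narrative places the spilling before the snapping.
(d) Not entailed — Rosa spilled the broth, not the map; the map belongs to the drawing event.
(e) Not entailed — Rosa spilled the broth, not the pencil; the pencil belongs to the snapping event.

(c)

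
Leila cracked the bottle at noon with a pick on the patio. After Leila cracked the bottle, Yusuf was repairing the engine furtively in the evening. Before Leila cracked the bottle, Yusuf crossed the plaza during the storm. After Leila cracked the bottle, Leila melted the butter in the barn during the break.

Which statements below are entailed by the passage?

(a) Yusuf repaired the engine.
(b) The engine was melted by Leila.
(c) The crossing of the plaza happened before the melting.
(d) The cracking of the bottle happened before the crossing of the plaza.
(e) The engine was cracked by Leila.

(c)

(a) Not entailed — 'was repairing' is progressive on an accomplishment; it does not entail the completed 'repaired'.
(b) Not entailed — Leila melted the butter, not the engine; the engine belongs to the repairing event.
(c) Entailed — the narrative places the crossing before the melting.
(d) Not entailed — the narrative places the crossing before the cracking, not after.
(e) Not entailed — Leila cracked the bottle, not the engine; the engine belongs to the repairing event.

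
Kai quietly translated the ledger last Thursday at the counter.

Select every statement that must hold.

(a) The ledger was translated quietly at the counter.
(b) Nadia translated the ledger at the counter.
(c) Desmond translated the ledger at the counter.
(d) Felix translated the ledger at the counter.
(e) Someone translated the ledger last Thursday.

(a), (e)

(a) Entailed — this follows by dropping conjuncts from the translating event's description.
(b) Not entailed — the passage has Kai translating the ledger, not Nadia.
(c) Not entailed — the passage has Kai translating the ledger, not Desmond.
(d) Not entailed — the passage has Kai translating the ledger, not Felix.
(e) Entailed — dropping 'quietly', 'at the counter' and generalizing the agent leaves a sub-description the original still satisfies.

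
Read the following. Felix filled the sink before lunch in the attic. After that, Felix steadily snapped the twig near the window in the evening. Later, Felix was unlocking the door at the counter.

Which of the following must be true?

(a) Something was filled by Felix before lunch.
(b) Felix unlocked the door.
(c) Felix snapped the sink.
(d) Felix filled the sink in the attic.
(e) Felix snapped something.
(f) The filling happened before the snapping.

(a) Entailed — the original entails any weakening of itself; this just drops 'in the attic' and generalizes the patient.
(b) Not entailed — 'was unlocking' is progressive on an accomplishment; it does not entail the completed 'unlocked'.
(c) Not entailed — Felix snapped the twig, not the sink; the sink belongs to the filling event.
(d) Entailed — every conjunct here is already in the original filling event.
(e) Entailed — the original entails any weakening of itself; this just drops 'steadily', 'in the evening', 'near the window' and generalizes the patient.
(f) Entailed — the narrative places the filling before the snapping.

(a), (d), (e), (f)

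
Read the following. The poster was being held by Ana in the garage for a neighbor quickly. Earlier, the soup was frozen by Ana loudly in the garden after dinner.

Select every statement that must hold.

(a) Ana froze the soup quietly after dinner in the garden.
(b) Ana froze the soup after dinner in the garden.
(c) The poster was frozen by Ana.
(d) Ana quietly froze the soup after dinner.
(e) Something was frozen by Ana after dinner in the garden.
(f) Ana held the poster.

(a) Not entailed — 'quietly' adds a manner not in (and inconsistent with) the original.
(b) Entailed — dropping 'loudly' leaves a sub-description the original still satisfies.
(c) Not entailed — Ana froze the soup, not the poster; the poster belongs to the holding event.
(d) Not entailed — 'quietly' adds a manner not in (and inconsistent with) the original.
(e) Entailed — this follows by dropping conjuncts from the freezing event's description.
(f) Entailed — 'hold' is an activity; 'was holding' entails that some holding happened, so 'held' holds.

(b), (e), (f)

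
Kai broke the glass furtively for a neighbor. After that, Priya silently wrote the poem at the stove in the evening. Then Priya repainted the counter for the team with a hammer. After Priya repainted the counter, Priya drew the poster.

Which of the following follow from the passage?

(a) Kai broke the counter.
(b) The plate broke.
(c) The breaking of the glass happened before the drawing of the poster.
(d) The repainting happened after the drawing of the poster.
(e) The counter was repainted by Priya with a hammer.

(a) Not entailed — Kai broke the glass, not the counter; the counter belongs to the repainting event.
(b) Not entailed — the glass is what broke, not the plate.
(c) Entailed — the narrative places the breaking before the drawing.
(d) Not entailed — the narrative places the repainting before the drawing, not after.
(e) Entailed — the original entails any weakening of itself; this just drops 'for the team'.

(c), (e)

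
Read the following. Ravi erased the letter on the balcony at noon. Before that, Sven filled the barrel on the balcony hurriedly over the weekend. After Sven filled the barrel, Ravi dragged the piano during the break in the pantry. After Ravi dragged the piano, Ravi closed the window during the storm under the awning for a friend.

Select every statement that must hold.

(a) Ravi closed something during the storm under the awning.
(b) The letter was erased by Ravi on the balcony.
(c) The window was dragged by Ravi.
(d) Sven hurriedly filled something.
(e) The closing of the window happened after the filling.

(a) Entailed — dropping 'for a friend' and generalizing the patient leaves a sub-description the original still satisfies.
(b) Entailed — the original entails any weakening of itself; this just drops 'at noon'.
(c) Not entailed — Ravi dragged the piano, not the window; the window belongs to the closing event.
(d) Entailed — the original entails any weakening of itself; this just drops 'on the balcony', 'over the weekend' and generalizes the patient.
(e) Entailed — the narrative places the filling before the closing.

(a), (b), (d), (e)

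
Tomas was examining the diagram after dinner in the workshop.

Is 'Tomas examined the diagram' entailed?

yes

'examine' is atelic; if Tomas was examining the diagram, then Tomas examined the diagram (for some time).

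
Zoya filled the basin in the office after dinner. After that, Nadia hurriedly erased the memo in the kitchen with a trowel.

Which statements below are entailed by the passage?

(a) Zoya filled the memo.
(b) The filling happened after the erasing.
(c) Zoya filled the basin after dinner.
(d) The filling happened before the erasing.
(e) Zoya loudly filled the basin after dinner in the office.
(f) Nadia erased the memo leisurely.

(a) Not entailed — Zoya filled the basin, not the memo; the memo belongs to the erasing event.
(b) Not entailed — the narrative places the filling before the erasing, not after.
(c) Entailed — every conjunct here is already in the original filling event.
(d) Entailed — the narrative places the filling before the erasing.
(e) Not entailed — 'loudly' adds information not in the original event.
(f) Not entailed — 'leisurely' adds a manner not in (and inconsistent with) the original.

(c), (d)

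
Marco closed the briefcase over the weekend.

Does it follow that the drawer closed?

Nothing is said about any drawer; only the briefcase is affected.

no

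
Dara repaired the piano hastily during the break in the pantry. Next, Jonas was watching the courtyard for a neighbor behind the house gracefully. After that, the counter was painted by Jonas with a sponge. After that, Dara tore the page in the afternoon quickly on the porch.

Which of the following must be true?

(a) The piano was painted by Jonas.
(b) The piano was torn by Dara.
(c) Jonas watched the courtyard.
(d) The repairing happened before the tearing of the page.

(c), (d)

(a) Not entailed — Jonas painted the counter, not the piano; the piano belongs to the repairing event.
(b) Not entailed — Dara tore the page, not the piano; the piano belongs to the repairing event.
(c) Entailed — 'watch' is an activity; 'was watching' entails that some watching happened, so 'watched' holds.
(d) Entailed — the narrative places the repairing before the tearing.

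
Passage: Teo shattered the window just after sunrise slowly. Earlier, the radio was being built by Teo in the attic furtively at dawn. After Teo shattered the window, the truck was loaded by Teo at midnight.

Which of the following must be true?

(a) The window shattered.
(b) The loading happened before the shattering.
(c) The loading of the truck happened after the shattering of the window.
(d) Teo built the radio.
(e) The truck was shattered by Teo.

(a), (c)

(a) Entailed — 'Teo shattered the window' is causative; it entails the inchoative 'the window shattered'.
(b) Not entailed — the narrative places the shattering before the loading, not after.
(c) Entailed — the narrative places the shattering before the loading.
(d) Not entailed — 'was building' is progressive on an accomplishment; it does not entail the completed 'built'.
(e) Not entailed — Teo shattered the window, not the truck; the truck belongs to the loading event.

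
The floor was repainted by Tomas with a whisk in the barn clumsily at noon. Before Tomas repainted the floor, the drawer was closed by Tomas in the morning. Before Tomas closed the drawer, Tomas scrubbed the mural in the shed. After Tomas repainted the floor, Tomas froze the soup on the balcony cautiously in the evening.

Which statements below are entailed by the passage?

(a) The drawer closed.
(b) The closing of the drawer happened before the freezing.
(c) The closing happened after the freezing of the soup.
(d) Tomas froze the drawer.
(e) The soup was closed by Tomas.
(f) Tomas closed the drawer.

(a), (b), (f)

(a) Entailed — 'Tomas closed the drawer' is causative; it entails the inchoative 'the drawer closed'.
(b) Entailed — the narrative places the closing before the freezing.
(c) Not entailed — the narrative places the closing before the freezing, not after.
(d) Not entailed — Tomas froze the soup, not the drawer; the drawer belongs to the closing event.
(e) Not entailed — Tomas closed the drawer, not the soup; the soup belongs to the freezing event.
(f) Entailed — this follows by dropping conjuncts from the closing event's description.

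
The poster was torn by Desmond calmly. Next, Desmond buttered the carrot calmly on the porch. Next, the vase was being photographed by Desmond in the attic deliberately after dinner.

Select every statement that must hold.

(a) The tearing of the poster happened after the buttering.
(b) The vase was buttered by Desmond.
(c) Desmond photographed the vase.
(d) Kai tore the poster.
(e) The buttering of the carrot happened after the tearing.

(e)

(a) Not entailed — the narrative places the tearing before the buttering, not after.
(b) Not entailed — Desmond buttered the carrot, not the vase; the vase belongs to the photographing event.
(c) Not entailed — 'was photographing' is progressive on an accomplishment; it does not entail the completed 'photographed'.
(d) Not entailed — the passage has Desmond tearing the poster, not Kai.
(e) Entailed — the narrative places the tearing before the buttering.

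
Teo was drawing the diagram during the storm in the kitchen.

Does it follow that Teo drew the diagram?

no

'was drawing' is progressive; for an accomplishment like 'draw the diagram', it doesn't entail completion.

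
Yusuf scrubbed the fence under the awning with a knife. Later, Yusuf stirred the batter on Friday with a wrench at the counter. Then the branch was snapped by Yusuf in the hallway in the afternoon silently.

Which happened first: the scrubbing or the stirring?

The connectives place the scrubbing before the stirring.

the scrubbing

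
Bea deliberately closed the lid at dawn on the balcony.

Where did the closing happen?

on the balcony

'on the balcony' marks the location of the closing event.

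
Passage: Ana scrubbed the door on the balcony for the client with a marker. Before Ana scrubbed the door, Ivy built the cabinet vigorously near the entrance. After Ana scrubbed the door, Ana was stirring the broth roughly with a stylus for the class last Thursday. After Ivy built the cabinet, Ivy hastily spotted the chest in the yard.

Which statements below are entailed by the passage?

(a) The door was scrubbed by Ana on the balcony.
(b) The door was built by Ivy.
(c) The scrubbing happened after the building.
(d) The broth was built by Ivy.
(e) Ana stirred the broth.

(a), (c), (e)

(a) Entailed — every conjunct here is already in the original scrubbing event.
(b) Not entailed — Ivy built the cabinet, not the door; the door belongs to the scrubbing event.
(c) Entailed — the narrative places the building before the scrubbing.
(d) Not entailed — Ivy built the cabinet, not the broth; the broth belongs to the stirring event.
(e) Entailed — 'stir' is an activity; 'was stirring' entails that some stirring happened, so 'stirred' holds.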